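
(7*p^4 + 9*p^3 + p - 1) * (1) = 7*p^4 + 9*p^3 + p - 1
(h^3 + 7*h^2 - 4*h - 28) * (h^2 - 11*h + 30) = h^5 - 4*h^4 - 51*h^3 + 226*h^2 + 188*h - 840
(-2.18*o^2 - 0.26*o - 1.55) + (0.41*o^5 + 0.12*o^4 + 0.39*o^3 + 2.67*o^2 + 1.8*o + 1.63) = 0.41*o^5 + 0.12*o^4 + 0.39*o^3 + 0.49*o^2 + 1.54*o + 0.0799999999999998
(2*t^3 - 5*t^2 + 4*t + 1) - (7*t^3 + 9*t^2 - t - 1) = -5*t^3 - 14*t^2 + 5*t + 2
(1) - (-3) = 4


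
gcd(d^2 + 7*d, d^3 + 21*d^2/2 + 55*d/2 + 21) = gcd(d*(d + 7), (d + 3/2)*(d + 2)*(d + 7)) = d + 7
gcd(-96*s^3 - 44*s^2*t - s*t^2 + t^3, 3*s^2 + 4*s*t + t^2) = 3*s + t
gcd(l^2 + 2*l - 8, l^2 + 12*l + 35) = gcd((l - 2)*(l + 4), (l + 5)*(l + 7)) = 1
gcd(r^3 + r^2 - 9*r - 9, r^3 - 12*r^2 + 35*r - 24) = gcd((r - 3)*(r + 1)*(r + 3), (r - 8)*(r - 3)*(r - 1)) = r - 3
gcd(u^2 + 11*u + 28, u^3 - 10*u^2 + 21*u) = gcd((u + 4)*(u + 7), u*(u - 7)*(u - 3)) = 1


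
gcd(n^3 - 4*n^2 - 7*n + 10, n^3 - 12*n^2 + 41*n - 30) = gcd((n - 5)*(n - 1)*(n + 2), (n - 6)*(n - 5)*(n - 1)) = n^2 - 6*n + 5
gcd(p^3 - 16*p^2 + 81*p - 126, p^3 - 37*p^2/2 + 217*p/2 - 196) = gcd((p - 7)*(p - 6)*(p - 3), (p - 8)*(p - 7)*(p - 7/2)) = p - 7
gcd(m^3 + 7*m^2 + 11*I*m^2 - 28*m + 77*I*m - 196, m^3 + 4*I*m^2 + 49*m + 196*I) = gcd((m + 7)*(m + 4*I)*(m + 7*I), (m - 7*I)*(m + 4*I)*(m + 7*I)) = m^2 + 11*I*m - 28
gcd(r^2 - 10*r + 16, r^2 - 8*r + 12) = r - 2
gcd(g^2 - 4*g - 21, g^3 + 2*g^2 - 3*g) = g + 3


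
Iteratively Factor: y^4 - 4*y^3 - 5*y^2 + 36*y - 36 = (y + 3)*(y^3 - 7*y^2 + 16*y - 12) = (y - 3)*(y + 3)*(y^2 - 4*y + 4) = (y - 3)*(y - 2)*(y + 3)*(y - 2)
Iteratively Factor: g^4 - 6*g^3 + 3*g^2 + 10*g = (g + 1)*(g^3 - 7*g^2 + 10*g) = (g - 5)*(g + 1)*(g^2 - 2*g) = (g - 5)*(g - 2)*(g + 1)*(g)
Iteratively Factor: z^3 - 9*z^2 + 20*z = (z - 4)*(z^2 - 5*z) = z*(z - 4)*(z - 5)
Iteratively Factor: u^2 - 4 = (u + 2)*(u - 2)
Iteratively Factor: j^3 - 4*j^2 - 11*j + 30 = (j + 3)*(j^2 - 7*j + 10) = (j - 5)*(j + 3)*(j - 2)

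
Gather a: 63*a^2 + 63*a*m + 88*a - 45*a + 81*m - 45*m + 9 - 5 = 63*a^2 + a*(63*m + 43) + 36*m + 4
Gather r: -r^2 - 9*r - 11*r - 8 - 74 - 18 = -r^2 - 20*r - 100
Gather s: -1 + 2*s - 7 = 2*s - 8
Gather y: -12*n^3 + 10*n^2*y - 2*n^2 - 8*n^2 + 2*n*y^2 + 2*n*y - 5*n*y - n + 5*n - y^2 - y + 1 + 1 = -12*n^3 - 10*n^2 + 4*n + y^2*(2*n - 1) + y*(10*n^2 - 3*n - 1) + 2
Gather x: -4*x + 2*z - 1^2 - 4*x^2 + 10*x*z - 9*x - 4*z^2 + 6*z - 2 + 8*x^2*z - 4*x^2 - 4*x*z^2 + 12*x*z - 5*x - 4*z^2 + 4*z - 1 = x^2*(8*z - 8) + x*(-4*z^2 + 22*z - 18) - 8*z^2 + 12*z - 4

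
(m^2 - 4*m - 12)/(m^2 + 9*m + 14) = (m - 6)/(m + 7)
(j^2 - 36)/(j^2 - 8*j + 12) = (j + 6)/(j - 2)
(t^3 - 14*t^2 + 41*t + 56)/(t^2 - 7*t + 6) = (t^3 - 14*t^2 + 41*t + 56)/(t^2 - 7*t + 6)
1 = 1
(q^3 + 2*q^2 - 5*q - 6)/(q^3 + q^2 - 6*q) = (q + 1)/q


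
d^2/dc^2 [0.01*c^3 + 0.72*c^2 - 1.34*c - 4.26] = 0.06*c + 1.44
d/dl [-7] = 0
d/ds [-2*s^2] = -4*s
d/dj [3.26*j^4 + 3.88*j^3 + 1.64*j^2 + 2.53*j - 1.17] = 13.04*j^3 + 11.64*j^2 + 3.28*j + 2.53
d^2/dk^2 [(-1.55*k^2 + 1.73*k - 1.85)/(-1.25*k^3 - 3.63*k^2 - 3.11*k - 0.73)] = (4.84375*k^6 - 16.21875*k^5 - 48.5655*k^4 + 47.370596*k^3 + 183.71427*k^2 + 142.688442*k + 35.489368)/(1.953125*k^9 + 17.015625*k^8 + 63.9915*k^7 + 135.923772*k^6 + 179.085102*k^5 + 151.21383*k^4 + 81.52574*k^3 + 26.98518*k^2 + 4.971957*k + 0.389017)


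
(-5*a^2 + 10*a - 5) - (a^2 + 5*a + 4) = -6*a^2 + 5*a - 9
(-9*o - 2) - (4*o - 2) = -13*o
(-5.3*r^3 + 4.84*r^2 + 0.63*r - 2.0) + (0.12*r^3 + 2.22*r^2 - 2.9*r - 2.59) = -5.18*r^3 + 7.06*r^2 - 2.27*r - 4.59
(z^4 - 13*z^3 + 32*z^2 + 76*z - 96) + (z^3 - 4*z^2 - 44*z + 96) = z^4 - 12*z^3 + 28*z^2 + 32*z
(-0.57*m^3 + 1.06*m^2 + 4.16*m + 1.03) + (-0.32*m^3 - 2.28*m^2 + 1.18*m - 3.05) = -0.89*m^3 - 1.22*m^2 + 5.34*m - 2.02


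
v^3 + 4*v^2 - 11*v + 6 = (v - 1)^2*(v + 6)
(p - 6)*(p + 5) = p^2 - p - 30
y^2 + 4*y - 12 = (y - 2)*(y + 6)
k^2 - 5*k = k*(k - 5)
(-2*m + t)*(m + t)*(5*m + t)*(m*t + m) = -10*m^4*t - 10*m^4 - 7*m^3*t^2 - 7*m^3*t + 4*m^2*t^3 + 4*m^2*t^2 + m*t^4 + m*t^3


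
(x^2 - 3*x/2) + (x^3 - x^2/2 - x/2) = x^3 + x^2/2 - 2*x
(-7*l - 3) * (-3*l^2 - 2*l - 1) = 21*l^3 + 23*l^2 + 13*l + 3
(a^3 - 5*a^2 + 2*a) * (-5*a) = -5*a^4 + 25*a^3 - 10*a^2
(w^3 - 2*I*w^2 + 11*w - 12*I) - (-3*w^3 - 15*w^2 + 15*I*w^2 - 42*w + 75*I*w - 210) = 4*w^3 + 15*w^2 - 17*I*w^2 + 53*w - 75*I*w + 210 - 12*I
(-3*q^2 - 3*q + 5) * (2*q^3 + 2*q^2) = -6*q^5 - 12*q^4 + 4*q^3 + 10*q^2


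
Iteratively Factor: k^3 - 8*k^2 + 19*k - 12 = (k - 4)*(k^2 - 4*k + 3) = (k - 4)*(k - 1)*(k - 3)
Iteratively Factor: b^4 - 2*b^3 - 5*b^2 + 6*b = (b - 3)*(b^3 + b^2 - 2*b) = (b - 3)*(b - 1)*(b^2 + 2*b) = b*(b - 3)*(b - 1)*(b + 2)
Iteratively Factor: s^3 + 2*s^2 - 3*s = (s)*(s^2 + 2*s - 3) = s*(s + 3)*(s - 1)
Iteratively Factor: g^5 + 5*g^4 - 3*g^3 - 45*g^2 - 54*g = (g + 3)*(g^4 + 2*g^3 - 9*g^2 - 18*g) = g*(g + 3)*(g^3 + 2*g^2 - 9*g - 18) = g*(g + 2)*(g + 3)*(g^2 - 9) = g*(g + 2)*(g + 3)^2*(g - 3)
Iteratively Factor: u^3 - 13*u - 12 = (u - 4)*(u^2 + 4*u + 3) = (u - 4)*(u + 3)*(u + 1)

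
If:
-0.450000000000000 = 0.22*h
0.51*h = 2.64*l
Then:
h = -2.05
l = -0.40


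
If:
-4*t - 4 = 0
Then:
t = -1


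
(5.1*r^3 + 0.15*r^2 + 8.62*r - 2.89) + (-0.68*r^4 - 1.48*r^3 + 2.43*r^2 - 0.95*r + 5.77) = -0.68*r^4 + 3.62*r^3 + 2.58*r^2 + 7.67*r + 2.88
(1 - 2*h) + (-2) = -2*h - 1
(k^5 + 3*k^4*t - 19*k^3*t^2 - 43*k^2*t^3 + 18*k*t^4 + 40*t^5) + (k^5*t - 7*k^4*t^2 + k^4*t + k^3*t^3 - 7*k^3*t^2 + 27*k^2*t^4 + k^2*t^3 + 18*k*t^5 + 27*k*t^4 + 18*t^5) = k^5*t + k^5 - 7*k^4*t^2 + 4*k^4*t + k^3*t^3 - 26*k^3*t^2 + 27*k^2*t^4 - 42*k^2*t^3 + 18*k*t^5 + 45*k*t^4 + 58*t^5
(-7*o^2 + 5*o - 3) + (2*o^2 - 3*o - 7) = -5*o^2 + 2*o - 10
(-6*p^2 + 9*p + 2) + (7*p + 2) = -6*p^2 + 16*p + 4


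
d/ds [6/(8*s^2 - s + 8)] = 6*(1 - 16*s)/(8*s^2 - s + 8)^2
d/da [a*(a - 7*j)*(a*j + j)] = j*(3*a^2 - 14*a*j + 2*a - 7*j)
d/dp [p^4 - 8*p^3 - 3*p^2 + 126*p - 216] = 4*p^3 - 24*p^2 - 6*p + 126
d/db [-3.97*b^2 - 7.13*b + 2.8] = -7.94*b - 7.13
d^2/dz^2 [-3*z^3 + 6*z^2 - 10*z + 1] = 12 - 18*z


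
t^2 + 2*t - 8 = (t - 2)*(t + 4)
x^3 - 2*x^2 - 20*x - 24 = (x - 6)*(x + 2)^2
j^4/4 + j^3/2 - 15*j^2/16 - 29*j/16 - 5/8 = (j/4 + 1/4)*(j - 2)*(j + 1/2)*(j + 5/2)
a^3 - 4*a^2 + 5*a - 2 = (a - 2)*(a - 1)^2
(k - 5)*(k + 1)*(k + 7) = k^3 + 3*k^2 - 33*k - 35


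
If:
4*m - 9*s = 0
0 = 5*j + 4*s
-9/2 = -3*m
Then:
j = -8/15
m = 3/2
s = 2/3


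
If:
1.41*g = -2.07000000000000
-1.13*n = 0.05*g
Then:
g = -1.47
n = 0.06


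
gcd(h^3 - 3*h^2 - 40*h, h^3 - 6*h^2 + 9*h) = h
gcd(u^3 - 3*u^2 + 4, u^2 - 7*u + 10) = u - 2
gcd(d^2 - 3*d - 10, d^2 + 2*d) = d + 2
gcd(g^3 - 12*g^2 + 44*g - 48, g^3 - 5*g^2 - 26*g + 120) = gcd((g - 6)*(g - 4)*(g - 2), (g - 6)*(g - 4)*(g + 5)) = g^2 - 10*g + 24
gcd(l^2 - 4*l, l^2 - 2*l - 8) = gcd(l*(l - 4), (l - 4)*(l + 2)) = l - 4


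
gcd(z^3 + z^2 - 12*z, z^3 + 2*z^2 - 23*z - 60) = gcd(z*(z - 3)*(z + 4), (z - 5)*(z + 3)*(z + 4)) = z + 4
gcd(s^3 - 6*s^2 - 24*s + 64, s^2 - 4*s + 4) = s - 2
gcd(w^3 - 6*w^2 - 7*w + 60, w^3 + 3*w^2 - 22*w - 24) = w - 4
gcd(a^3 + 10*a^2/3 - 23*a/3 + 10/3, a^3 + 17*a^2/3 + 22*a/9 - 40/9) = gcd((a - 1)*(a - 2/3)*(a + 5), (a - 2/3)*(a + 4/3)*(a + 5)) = a^2 + 13*a/3 - 10/3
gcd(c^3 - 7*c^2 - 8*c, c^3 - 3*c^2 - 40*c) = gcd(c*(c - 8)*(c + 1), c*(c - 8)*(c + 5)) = c^2 - 8*c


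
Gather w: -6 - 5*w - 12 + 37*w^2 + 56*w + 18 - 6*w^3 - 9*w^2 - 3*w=-6*w^3 + 28*w^2 + 48*w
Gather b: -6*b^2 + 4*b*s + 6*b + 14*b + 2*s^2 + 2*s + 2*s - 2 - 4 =-6*b^2 + b*(4*s + 20) + 2*s^2 + 4*s - 6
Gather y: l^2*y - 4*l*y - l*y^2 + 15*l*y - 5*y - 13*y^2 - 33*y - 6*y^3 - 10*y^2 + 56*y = -6*y^3 + y^2*(-l - 23) + y*(l^2 + 11*l + 18)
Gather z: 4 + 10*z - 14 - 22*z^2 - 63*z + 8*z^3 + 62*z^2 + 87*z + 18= 8*z^3 + 40*z^2 + 34*z + 8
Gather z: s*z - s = s*z - s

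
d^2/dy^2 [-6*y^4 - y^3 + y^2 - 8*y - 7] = -72*y^2 - 6*y + 2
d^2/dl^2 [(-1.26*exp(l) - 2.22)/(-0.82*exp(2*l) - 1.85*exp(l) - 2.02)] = (0.847224*exp(4*l) + 4.059492*exp(3*l) - 2.419164*exp(2*l) - 11.819502*exp(l) - 3.154836)*exp(l)/(0.551368*exp(6*l) + 3.73182*exp(5*l) + 12.494094*exp(4*l) + 24.717665*exp(3*l) + 30.778134*exp(2*l) + 22.64622*exp(l) + 8.242408)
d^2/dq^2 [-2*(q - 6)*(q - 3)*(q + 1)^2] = -24*q^2 + 84*q - 4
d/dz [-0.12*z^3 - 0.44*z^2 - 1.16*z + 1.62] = -0.36*z^2 - 0.88*z - 1.16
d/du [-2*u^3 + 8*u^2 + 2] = 2*u*(8 - 3*u)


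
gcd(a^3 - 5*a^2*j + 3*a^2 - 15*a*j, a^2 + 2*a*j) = a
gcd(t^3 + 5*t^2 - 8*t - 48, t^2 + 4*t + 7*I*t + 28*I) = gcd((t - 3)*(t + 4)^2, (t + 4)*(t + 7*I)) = t + 4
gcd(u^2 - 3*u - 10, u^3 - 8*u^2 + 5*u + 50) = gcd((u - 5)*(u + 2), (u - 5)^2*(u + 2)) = u^2 - 3*u - 10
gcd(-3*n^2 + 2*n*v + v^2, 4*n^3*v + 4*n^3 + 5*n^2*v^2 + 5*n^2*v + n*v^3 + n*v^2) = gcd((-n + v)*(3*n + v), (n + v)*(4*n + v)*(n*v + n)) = 1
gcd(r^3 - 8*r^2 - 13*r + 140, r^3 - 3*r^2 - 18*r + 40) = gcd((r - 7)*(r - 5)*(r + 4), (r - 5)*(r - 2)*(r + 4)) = r^2 - r - 20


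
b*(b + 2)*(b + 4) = b^3 + 6*b^2 + 8*b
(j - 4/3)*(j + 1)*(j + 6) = j^3 + 17*j^2/3 - 10*j/3 - 8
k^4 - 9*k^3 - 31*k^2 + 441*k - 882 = (k - 7)*(k - 6)*(k - 3)*(k + 7)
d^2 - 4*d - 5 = (d - 5)*(d + 1)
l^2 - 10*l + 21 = (l - 7)*(l - 3)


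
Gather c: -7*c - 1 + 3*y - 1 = -7*c + 3*y - 2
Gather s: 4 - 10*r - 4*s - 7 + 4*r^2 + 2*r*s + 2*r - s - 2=4*r^2 - 8*r + s*(2*r - 5) - 5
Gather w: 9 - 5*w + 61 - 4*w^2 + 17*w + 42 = -4*w^2 + 12*w + 112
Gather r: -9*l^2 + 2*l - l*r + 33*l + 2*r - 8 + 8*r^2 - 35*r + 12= -9*l^2 + 35*l + 8*r^2 + r*(-l - 33) + 4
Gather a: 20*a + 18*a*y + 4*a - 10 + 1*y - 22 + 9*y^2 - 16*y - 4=a*(18*y + 24) + 9*y^2 - 15*y - 36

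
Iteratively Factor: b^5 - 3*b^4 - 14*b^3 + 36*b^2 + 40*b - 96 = (b - 4)*(b^4 + b^3 - 10*b^2 - 4*b + 24) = (b - 4)*(b - 2)*(b^3 + 3*b^2 - 4*b - 12) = (b - 4)*(b - 2)*(b + 3)*(b^2 - 4) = (b - 4)*(b - 2)*(b + 2)*(b + 3)*(b - 2)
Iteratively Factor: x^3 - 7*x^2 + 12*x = (x)*(x^2 - 7*x + 12) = x*(x - 4)*(x - 3)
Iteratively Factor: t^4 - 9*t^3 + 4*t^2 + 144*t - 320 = (t - 4)*(t^3 - 5*t^2 - 16*t + 80) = (t - 4)*(t + 4)*(t^2 - 9*t + 20) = (t - 5)*(t - 4)*(t + 4)*(t - 4)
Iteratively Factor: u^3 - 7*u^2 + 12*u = (u)*(u^2 - 7*u + 12) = u*(u - 3)*(u - 4)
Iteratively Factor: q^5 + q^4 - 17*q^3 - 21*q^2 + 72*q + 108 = (q - 3)*(q^4 + 4*q^3 - 5*q^2 - 36*q - 36) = (q - 3)*(q + 2)*(q^3 + 2*q^2 - 9*q - 18) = (q - 3)^2*(q + 2)*(q^2 + 5*q + 6) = (q - 3)^2*(q + 2)*(q + 3)*(q + 2)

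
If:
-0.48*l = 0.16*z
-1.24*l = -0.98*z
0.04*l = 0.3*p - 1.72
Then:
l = 0.00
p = 5.73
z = 0.00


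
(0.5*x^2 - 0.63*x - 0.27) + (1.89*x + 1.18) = 0.5*x^2 + 1.26*x + 0.91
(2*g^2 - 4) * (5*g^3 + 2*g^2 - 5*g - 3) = 10*g^5 + 4*g^4 - 30*g^3 - 14*g^2 + 20*g + 12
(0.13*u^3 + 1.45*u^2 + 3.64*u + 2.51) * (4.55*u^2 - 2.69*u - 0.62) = 0.5915*u^5 + 6.2478*u^4 + 12.5809*u^3 + 0.729899999999999*u^2 - 9.0087*u - 1.5562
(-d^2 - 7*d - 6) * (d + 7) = -d^3 - 14*d^2 - 55*d - 42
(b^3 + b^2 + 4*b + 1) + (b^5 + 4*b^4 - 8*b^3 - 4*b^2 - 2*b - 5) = b^5 + 4*b^4 - 7*b^3 - 3*b^2 + 2*b - 4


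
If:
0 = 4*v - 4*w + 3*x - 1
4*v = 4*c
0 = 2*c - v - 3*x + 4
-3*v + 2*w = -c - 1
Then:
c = -5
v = -5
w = -11/2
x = -1/3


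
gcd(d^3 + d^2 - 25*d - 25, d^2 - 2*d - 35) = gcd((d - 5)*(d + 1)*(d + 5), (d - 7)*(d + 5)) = d + 5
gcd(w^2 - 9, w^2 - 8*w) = 1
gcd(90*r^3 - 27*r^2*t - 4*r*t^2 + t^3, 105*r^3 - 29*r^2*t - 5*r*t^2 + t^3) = 15*r^2 - 2*r*t - t^2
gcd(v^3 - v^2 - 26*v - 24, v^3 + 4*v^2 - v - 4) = v^2 + 5*v + 4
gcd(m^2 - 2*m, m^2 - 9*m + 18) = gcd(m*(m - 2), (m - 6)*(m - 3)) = 1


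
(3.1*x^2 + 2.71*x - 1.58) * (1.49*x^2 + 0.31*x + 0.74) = 4.619*x^4 + 4.9989*x^3 + 0.7799*x^2 + 1.5156*x - 1.1692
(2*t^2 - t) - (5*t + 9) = 2*t^2 - 6*t - 9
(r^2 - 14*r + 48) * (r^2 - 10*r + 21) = r^4 - 24*r^3 + 209*r^2 - 774*r + 1008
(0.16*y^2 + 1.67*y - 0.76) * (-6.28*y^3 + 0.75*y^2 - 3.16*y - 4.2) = -1.0048*y^5 - 10.3676*y^4 + 5.5197*y^3 - 6.5192*y^2 - 4.6124*y + 3.192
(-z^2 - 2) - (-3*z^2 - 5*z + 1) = 2*z^2 + 5*z - 3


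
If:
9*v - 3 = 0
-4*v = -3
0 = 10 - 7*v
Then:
No Solution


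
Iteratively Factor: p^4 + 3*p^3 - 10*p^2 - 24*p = (p)*(p^3 + 3*p^2 - 10*p - 24) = p*(p - 3)*(p^2 + 6*p + 8) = p*(p - 3)*(p + 2)*(p + 4)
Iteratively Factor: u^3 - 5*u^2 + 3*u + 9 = (u - 3)*(u^2 - 2*u - 3) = (u - 3)^2*(u + 1)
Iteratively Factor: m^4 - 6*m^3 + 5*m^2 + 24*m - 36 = (m + 2)*(m^3 - 8*m^2 + 21*m - 18) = (m - 3)*(m + 2)*(m^2 - 5*m + 6) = (m - 3)*(m - 2)*(m + 2)*(m - 3)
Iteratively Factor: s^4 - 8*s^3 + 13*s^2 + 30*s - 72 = (s - 3)*(s^3 - 5*s^2 - 2*s + 24) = (s - 4)*(s - 3)*(s^2 - s - 6) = (s - 4)*(s - 3)^2*(s + 2)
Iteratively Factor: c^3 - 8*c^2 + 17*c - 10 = (c - 5)*(c^2 - 3*c + 2) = (c - 5)*(c - 2)*(c - 1)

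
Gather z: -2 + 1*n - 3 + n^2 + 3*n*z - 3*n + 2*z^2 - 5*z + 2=n^2 - 2*n + 2*z^2 + z*(3*n - 5) - 3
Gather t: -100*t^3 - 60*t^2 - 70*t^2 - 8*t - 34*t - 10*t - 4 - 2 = -100*t^3 - 130*t^2 - 52*t - 6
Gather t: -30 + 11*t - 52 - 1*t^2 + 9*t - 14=-t^2 + 20*t - 96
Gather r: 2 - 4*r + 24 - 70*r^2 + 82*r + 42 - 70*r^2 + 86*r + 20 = -140*r^2 + 164*r + 88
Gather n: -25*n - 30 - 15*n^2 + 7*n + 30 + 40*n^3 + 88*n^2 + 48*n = 40*n^3 + 73*n^2 + 30*n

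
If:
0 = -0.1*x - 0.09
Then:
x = -0.90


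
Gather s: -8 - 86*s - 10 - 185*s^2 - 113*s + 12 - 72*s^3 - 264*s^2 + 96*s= -72*s^3 - 449*s^2 - 103*s - 6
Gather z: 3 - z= 3 - z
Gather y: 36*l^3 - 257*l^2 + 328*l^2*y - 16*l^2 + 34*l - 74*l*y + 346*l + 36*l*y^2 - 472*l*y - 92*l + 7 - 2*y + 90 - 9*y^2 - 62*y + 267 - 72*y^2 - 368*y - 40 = 36*l^3 - 273*l^2 + 288*l + y^2*(36*l - 81) + y*(328*l^2 - 546*l - 432) + 324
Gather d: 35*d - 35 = 35*d - 35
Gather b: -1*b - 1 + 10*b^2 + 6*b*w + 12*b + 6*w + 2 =10*b^2 + b*(6*w + 11) + 6*w + 1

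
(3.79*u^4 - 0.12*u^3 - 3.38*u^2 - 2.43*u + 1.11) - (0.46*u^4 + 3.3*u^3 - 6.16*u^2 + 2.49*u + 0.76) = 3.33*u^4 - 3.42*u^3 + 2.78*u^2 - 4.92*u + 0.35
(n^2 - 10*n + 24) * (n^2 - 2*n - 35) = n^4 - 12*n^3 + 9*n^2 + 302*n - 840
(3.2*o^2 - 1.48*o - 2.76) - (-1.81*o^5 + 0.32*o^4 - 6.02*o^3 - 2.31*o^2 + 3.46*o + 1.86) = 1.81*o^5 - 0.32*o^4 + 6.02*o^3 + 5.51*o^2 - 4.94*o - 4.62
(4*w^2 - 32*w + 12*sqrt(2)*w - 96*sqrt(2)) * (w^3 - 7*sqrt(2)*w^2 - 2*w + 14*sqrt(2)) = 4*w^5 - 32*w^4 - 16*sqrt(2)*w^4 - 176*w^3 + 128*sqrt(2)*w^3 + 32*sqrt(2)*w^2 + 1408*w^2 - 256*sqrt(2)*w + 336*w - 2688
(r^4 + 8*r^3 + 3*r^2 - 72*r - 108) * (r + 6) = r^5 + 14*r^4 + 51*r^3 - 54*r^2 - 540*r - 648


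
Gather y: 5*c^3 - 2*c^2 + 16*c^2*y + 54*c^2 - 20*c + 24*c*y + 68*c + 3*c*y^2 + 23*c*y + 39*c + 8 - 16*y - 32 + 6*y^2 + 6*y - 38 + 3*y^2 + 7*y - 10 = 5*c^3 + 52*c^2 + 87*c + y^2*(3*c + 9) + y*(16*c^2 + 47*c - 3) - 72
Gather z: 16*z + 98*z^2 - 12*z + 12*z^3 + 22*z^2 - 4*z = 12*z^3 + 120*z^2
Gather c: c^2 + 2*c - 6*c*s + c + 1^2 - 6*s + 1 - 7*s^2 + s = c^2 + c*(3 - 6*s) - 7*s^2 - 5*s + 2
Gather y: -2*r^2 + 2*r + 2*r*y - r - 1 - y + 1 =-2*r^2 + r + y*(2*r - 1)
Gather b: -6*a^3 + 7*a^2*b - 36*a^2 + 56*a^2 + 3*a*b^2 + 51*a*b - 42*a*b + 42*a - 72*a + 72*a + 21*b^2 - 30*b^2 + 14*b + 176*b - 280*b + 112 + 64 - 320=-6*a^3 + 20*a^2 + 42*a + b^2*(3*a - 9) + b*(7*a^2 + 9*a - 90) - 144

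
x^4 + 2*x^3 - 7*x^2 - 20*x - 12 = (x - 3)*(x + 1)*(x + 2)^2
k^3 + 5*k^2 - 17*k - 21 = (k - 3)*(k + 1)*(k + 7)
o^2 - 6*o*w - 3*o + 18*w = (o - 3)*(o - 6*w)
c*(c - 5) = c^2 - 5*c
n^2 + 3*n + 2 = (n + 1)*(n + 2)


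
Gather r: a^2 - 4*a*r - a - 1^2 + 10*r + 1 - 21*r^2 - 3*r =a^2 - a - 21*r^2 + r*(7 - 4*a)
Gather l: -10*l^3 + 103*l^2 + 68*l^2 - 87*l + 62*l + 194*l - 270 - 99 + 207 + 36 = -10*l^3 + 171*l^2 + 169*l - 126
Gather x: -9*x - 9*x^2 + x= -9*x^2 - 8*x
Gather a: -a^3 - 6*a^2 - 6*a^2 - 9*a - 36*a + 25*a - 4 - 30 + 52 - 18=-a^3 - 12*a^2 - 20*a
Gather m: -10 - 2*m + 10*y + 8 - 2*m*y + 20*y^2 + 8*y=m*(-2*y - 2) + 20*y^2 + 18*y - 2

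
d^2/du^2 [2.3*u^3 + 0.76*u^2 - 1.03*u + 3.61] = 13.8*u + 1.52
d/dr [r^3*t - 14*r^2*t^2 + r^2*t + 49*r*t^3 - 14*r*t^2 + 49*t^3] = t*(3*r^2 - 28*r*t + 2*r + 49*t^2 - 14*t)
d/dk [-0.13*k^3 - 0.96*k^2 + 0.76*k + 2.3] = -0.39*k^2 - 1.92*k + 0.76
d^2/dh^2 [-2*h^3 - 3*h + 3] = -12*h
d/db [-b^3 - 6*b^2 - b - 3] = -3*b^2 - 12*b - 1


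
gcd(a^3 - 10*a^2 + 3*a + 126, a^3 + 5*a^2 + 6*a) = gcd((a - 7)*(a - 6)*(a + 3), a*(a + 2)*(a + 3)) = a + 3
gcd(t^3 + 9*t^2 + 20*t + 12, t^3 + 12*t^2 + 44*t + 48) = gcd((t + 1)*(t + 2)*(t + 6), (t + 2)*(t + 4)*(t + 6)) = t^2 + 8*t + 12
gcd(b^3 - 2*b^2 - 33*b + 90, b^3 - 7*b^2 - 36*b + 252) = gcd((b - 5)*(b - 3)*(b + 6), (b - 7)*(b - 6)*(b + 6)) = b + 6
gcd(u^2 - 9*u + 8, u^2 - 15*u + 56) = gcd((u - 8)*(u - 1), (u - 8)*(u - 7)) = u - 8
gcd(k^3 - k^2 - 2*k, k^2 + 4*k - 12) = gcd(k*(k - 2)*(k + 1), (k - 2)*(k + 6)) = k - 2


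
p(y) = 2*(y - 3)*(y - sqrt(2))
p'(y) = 4*y - 6 - 2*sqrt(2)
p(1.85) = -1.00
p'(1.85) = -1.43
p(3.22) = 0.79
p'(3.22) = 4.05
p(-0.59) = 14.39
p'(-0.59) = -11.19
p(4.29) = 7.42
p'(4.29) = 8.33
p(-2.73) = 47.49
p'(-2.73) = -19.75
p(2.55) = -1.02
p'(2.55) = 1.37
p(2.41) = -1.18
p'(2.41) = 0.81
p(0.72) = 3.17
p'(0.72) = -5.95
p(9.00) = 91.03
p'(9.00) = 27.17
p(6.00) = 27.51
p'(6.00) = 15.17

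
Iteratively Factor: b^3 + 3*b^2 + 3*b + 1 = (b + 1)*(b^2 + 2*b + 1) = (b + 1)^2*(b + 1)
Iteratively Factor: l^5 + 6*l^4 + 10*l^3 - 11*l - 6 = (l + 2)*(l^4 + 4*l^3 + 2*l^2 - 4*l - 3) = (l + 1)*(l + 2)*(l^3 + 3*l^2 - l - 3) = (l + 1)^2*(l + 2)*(l^2 + 2*l - 3) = (l + 1)^2*(l + 2)*(l + 3)*(l - 1)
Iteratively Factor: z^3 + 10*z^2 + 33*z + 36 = (z + 3)*(z^2 + 7*z + 12) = (z + 3)^2*(z + 4)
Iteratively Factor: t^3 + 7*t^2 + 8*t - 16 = (t + 4)*(t^2 + 3*t - 4) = (t - 1)*(t + 4)*(t + 4)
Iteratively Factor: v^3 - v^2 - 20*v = (v - 5)*(v^2 + 4*v) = v*(v - 5)*(v + 4)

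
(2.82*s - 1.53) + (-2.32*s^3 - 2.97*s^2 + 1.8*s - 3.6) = -2.32*s^3 - 2.97*s^2 + 4.62*s - 5.13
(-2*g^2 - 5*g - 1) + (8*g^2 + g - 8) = 6*g^2 - 4*g - 9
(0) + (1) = 1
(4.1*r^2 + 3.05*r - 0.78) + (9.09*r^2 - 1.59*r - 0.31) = 13.19*r^2 + 1.46*r - 1.09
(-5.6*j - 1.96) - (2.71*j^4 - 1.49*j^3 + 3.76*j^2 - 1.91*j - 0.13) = -2.71*j^4 + 1.49*j^3 - 3.76*j^2 - 3.69*j - 1.83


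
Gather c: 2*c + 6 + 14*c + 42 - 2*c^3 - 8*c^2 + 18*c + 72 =-2*c^3 - 8*c^2 + 34*c + 120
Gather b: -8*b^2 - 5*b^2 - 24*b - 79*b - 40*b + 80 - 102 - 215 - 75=-13*b^2 - 143*b - 312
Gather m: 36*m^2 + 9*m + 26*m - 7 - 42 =36*m^2 + 35*m - 49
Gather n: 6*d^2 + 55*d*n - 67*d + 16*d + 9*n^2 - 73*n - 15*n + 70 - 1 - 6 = 6*d^2 - 51*d + 9*n^2 + n*(55*d - 88) + 63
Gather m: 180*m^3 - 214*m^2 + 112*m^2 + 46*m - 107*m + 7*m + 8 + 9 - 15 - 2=180*m^3 - 102*m^2 - 54*m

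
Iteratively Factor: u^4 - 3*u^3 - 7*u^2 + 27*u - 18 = (u + 3)*(u^3 - 6*u^2 + 11*u - 6) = (u - 2)*(u + 3)*(u^2 - 4*u + 3) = (u - 3)*(u - 2)*(u + 3)*(u - 1)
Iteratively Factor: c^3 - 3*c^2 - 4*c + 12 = (c - 3)*(c^2 - 4) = (c - 3)*(c + 2)*(c - 2)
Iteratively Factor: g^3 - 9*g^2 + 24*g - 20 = (g - 2)*(g^2 - 7*g + 10) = (g - 5)*(g - 2)*(g - 2)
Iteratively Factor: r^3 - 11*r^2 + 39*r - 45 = (r - 5)*(r^2 - 6*r + 9) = (r - 5)*(r - 3)*(r - 3)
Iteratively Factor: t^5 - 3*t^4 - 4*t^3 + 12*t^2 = (t)*(t^4 - 3*t^3 - 4*t^2 + 12*t) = t^2*(t^3 - 3*t^2 - 4*t + 12) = t^2*(t - 3)*(t^2 - 4) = t^2*(t - 3)*(t - 2)*(t + 2)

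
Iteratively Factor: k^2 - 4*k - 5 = (k - 5)*(k + 1)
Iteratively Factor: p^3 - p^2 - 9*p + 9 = (p + 3)*(p^2 - 4*p + 3) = (p - 1)*(p + 3)*(p - 3)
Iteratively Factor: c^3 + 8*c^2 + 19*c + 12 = (c + 1)*(c^2 + 7*c + 12) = (c + 1)*(c + 3)*(c + 4)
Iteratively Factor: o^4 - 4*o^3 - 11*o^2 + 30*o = (o)*(o^3 - 4*o^2 - 11*o + 30) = o*(o + 3)*(o^2 - 7*o + 10) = o*(o - 5)*(o + 3)*(o - 2)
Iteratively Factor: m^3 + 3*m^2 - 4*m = (m)*(m^2 + 3*m - 4) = m*(m - 1)*(m + 4)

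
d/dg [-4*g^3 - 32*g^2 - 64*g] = -12*g^2 - 64*g - 64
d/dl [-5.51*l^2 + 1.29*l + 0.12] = 1.29 - 11.02*l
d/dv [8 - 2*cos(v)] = 2*sin(v)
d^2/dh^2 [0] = 0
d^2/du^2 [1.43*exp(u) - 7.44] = 1.43*exp(u)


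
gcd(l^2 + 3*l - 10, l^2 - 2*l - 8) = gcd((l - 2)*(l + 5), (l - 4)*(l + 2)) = 1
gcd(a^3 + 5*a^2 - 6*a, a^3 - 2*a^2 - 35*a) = a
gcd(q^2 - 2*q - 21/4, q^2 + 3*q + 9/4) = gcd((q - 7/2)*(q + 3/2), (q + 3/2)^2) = q + 3/2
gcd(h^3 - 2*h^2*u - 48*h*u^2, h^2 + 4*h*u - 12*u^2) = h + 6*u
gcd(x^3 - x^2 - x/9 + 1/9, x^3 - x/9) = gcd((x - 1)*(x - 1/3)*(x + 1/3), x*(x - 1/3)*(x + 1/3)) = x^2 - 1/9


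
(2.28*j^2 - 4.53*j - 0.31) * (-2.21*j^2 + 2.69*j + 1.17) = -5.0388*j^4 + 16.1445*j^3 - 8.833*j^2 - 6.134*j - 0.3627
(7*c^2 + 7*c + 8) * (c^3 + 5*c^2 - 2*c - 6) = 7*c^5 + 42*c^4 + 29*c^3 - 16*c^2 - 58*c - 48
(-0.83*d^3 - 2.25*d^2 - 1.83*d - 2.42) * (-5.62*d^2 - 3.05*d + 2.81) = 4.6646*d^5 + 15.1765*d^4 + 14.8148*d^3 + 12.8594*d^2 + 2.2387*d - 6.8002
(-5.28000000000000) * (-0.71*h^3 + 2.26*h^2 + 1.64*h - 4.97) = 3.7488*h^3 - 11.9328*h^2 - 8.6592*h + 26.2416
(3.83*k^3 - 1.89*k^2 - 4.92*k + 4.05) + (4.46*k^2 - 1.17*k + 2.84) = 3.83*k^3 + 2.57*k^2 - 6.09*k + 6.89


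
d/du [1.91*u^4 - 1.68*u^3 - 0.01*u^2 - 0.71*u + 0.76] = 7.64*u^3 - 5.04*u^2 - 0.02*u - 0.71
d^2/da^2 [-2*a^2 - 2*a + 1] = -4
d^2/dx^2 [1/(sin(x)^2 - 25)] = 2*(-2*sin(x)^4 - 47*sin(x)^2 + 25)/(sin(x)^2 - 25)^3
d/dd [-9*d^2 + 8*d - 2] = 8 - 18*d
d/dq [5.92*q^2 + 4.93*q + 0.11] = 11.84*q + 4.93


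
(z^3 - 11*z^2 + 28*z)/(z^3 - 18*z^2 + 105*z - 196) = z/(z - 7)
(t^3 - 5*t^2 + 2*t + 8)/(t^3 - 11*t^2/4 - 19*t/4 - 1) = 4*(t - 2)/(4*t + 1)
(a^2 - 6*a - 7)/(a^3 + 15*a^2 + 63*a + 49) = (a - 7)/(a^2 + 14*a + 49)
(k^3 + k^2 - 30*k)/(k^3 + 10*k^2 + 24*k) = (k - 5)/(k + 4)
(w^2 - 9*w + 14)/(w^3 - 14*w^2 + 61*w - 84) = (w - 2)/(w^2 - 7*w + 12)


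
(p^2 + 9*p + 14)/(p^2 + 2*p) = (p + 7)/p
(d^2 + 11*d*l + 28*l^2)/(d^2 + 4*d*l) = (d + 7*l)/d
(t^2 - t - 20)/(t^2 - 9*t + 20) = (t + 4)/(t - 4)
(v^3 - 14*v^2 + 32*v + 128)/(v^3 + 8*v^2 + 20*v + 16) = (v^2 - 16*v + 64)/(v^2 + 6*v + 8)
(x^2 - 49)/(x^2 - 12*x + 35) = (x + 7)/(x - 5)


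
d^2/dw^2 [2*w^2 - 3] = 4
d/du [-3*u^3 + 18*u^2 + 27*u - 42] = -9*u^2 + 36*u + 27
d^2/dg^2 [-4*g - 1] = 0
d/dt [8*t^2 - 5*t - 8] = 16*t - 5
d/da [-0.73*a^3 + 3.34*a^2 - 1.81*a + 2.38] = -2.19*a^2 + 6.68*a - 1.81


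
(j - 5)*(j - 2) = j^2 - 7*j + 10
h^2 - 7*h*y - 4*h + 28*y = (h - 4)*(h - 7*y)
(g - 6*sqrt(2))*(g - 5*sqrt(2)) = g^2 - 11*sqrt(2)*g + 60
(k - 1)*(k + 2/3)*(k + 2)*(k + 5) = k^4 + 20*k^3/3 + 7*k^2 - 8*k - 20/3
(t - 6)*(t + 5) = t^2 - t - 30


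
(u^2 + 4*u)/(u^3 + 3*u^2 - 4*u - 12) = u*(u + 4)/(u^3 + 3*u^2 - 4*u - 12)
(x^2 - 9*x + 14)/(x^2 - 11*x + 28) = (x - 2)/(x - 4)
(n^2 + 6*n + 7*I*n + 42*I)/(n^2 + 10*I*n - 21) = (n + 6)/(n + 3*I)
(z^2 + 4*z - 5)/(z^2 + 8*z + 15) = (z - 1)/(z + 3)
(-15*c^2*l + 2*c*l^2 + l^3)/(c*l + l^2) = (-15*c^2 + 2*c*l + l^2)/(c + l)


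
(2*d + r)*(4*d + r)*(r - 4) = 8*d^2*r - 32*d^2 + 6*d*r^2 - 24*d*r + r^3 - 4*r^2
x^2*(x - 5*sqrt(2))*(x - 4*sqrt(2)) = x^4 - 9*sqrt(2)*x^3 + 40*x^2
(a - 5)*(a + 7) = a^2 + 2*a - 35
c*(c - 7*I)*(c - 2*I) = c^3 - 9*I*c^2 - 14*c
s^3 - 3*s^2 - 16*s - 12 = (s - 6)*(s + 1)*(s + 2)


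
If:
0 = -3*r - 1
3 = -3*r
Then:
No Solution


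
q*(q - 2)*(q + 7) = q^3 + 5*q^2 - 14*q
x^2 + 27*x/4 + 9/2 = (x + 3/4)*(x + 6)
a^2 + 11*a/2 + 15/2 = (a + 5/2)*(a + 3)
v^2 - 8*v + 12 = (v - 6)*(v - 2)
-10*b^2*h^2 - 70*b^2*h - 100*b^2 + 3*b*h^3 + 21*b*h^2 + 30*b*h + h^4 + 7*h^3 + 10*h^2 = (-2*b + h)*(5*b + h)*(h + 2)*(h + 5)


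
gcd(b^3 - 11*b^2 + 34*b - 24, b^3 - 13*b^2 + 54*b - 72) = b^2 - 10*b + 24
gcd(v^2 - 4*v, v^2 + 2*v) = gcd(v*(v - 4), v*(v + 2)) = v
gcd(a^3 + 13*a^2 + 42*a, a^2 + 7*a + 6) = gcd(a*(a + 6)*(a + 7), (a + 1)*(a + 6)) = a + 6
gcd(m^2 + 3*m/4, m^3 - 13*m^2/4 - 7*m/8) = m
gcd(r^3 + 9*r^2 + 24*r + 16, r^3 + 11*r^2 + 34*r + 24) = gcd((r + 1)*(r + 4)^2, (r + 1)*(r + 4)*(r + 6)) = r^2 + 5*r + 4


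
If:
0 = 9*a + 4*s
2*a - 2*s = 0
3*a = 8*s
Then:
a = 0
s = 0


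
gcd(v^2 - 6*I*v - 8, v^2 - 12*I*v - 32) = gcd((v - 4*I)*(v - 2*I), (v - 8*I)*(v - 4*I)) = v - 4*I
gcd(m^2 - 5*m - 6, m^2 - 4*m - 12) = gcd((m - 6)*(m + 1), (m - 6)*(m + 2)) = m - 6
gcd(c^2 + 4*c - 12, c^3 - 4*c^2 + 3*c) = 1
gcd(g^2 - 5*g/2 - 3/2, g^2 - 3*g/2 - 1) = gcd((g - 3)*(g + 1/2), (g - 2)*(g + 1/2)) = g + 1/2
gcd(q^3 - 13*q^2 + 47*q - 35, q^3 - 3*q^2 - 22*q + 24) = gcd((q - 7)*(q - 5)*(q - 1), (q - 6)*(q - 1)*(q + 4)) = q - 1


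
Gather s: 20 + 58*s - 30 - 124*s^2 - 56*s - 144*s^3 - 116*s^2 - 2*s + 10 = -144*s^3 - 240*s^2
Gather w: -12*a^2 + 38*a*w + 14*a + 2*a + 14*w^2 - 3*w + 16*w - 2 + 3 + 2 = -12*a^2 + 16*a + 14*w^2 + w*(38*a + 13) + 3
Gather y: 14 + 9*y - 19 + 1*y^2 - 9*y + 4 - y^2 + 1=0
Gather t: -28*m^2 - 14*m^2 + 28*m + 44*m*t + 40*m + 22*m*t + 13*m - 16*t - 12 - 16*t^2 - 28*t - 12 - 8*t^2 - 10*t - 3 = -42*m^2 + 81*m - 24*t^2 + t*(66*m - 54) - 27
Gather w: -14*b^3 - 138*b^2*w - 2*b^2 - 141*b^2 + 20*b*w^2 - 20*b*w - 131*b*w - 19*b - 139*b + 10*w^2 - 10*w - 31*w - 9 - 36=-14*b^3 - 143*b^2 - 158*b + w^2*(20*b + 10) + w*(-138*b^2 - 151*b - 41) - 45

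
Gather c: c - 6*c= -5*c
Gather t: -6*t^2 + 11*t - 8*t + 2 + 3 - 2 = -6*t^2 + 3*t + 3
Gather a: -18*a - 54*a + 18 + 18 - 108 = -72*a - 72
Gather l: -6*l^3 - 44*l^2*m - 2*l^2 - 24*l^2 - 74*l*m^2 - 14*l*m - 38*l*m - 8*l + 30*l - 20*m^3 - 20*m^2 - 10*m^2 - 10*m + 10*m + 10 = -6*l^3 + l^2*(-44*m - 26) + l*(-74*m^2 - 52*m + 22) - 20*m^3 - 30*m^2 + 10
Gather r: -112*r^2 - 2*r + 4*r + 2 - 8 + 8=-112*r^2 + 2*r + 2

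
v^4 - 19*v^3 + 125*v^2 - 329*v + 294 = (v - 7)^2*(v - 3)*(v - 2)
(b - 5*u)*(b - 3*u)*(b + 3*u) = b^3 - 5*b^2*u - 9*b*u^2 + 45*u^3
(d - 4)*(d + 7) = d^2 + 3*d - 28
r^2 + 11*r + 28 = (r + 4)*(r + 7)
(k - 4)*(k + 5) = k^2 + k - 20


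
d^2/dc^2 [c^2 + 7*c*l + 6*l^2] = 2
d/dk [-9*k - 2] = -9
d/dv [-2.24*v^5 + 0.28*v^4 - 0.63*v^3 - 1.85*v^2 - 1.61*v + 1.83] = -11.2*v^4 + 1.12*v^3 - 1.89*v^2 - 3.7*v - 1.61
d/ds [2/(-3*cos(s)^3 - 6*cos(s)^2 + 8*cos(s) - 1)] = 2*(-9*cos(s)^2 - 12*cos(s) + 8)*sin(s)/(3*cos(s)^3 + 6*cos(s)^2 - 8*cos(s) + 1)^2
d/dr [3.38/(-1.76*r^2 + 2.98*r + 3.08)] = (11.8976*r - 10.0724)/(-1.76*r^2 + 2.98*r + 3.08)^2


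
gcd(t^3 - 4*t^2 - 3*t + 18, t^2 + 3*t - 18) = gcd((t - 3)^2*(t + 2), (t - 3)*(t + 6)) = t - 3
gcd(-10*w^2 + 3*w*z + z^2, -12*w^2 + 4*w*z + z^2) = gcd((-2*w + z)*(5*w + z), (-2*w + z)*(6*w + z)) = -2*w + z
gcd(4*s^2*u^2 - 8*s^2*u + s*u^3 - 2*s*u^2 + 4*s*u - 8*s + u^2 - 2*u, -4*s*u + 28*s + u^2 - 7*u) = 1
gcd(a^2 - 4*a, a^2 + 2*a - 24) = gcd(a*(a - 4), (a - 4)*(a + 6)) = a - 4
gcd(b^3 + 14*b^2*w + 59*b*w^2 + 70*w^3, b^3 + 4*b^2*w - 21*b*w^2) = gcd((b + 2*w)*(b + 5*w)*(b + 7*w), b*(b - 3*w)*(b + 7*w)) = b + 7*w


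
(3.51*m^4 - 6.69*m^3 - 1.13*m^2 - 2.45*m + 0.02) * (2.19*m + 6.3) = 7.6869*m^5 + 7.4619*m^4 - 44.6217*m^3 - 12.4845*m^2 - 15.3912*m + 0.126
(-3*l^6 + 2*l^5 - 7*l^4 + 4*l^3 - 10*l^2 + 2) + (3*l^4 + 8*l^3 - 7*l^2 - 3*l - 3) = -3*l^6 + 2*l^5 - 4*l^4 + 12*l^3 - 17*l^2 - 3*l - 1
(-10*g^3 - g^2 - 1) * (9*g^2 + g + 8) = -90*g^5 - 19*g^4 - 81*g^3 - 17*g^2 - g - 8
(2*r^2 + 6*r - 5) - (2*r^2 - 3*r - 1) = 9*r - 4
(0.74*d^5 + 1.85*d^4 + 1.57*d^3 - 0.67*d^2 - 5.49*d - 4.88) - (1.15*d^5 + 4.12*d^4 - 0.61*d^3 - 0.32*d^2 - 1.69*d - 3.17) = -0.41*d^5 - 2.27*d^4 + 2.18*d^3 - 0.35*d^2 - 3.8*d - 1.71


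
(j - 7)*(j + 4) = j^2 - 3*j - 28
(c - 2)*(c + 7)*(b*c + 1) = b*c^3 + 5*b*c^2 - 14*b*c + c^2 + 5*c - 14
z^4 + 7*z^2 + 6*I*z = z*(z - 3*I)*(z + I)*(z + 2*I)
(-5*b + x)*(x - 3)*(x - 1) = -5*b*x^2 + 20*b*x - 15*b + x^3 - 4*x^2 + 3*x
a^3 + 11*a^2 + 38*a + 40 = (a + 2)*(a + 4)*(a + 5)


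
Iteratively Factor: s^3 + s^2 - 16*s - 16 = (s - 4)*(s^2 + 5*s + 4) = (s - 4)*(s + 1)*(s + 4)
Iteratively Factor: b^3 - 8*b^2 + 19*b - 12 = (b - 1)*(b^2 - 7*b + 12) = (b - 4)*(b - 1)*(b - 3)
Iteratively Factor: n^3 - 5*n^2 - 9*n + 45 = (n + 3)*(n^2 - 8*n + 15) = (n - 3)*(n + 3)*(n - 5)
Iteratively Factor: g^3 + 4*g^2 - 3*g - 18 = (g + 3)*(g^2 + g - 6) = (g - 2)*(g + 3)*(g + 3)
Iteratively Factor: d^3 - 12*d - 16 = (d - 4)*(d^2 + 4*d + 4) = (d - 4)*(d + 2)*(d + 2)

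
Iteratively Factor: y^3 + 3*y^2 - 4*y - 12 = (y - 2)*(y^2 + 5*y + 6) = (y - 2)*(y + 2)*(y + 3)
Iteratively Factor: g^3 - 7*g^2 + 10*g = (g - 2)*(g^2 - 5*g) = (g - 5)*(g - 2)*(g)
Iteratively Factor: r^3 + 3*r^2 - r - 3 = (r + 3)*(r^2 - 1) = (r + 1)*(r + 3)*(r - 1)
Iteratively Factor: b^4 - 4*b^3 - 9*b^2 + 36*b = (b + 3)*(b^3 - 7*b^2 + 12*b) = (b - 4)*(b + 3)*(b^2 - 3*b) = (b - 4)*(b - 3)*(b + 3)*(b)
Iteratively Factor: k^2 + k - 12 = (k - 3)*(k + 4)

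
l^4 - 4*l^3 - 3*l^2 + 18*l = l*(l - 3)^2*(l + 2)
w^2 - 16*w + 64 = (w - 8)^2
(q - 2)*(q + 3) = q^2 + q - 6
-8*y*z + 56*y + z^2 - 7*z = (-8*y + z)*(z - 7)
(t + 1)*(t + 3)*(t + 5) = t^3 + 9*t^2 + 23*t + 15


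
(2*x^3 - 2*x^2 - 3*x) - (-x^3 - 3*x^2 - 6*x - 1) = 3*x^3 + x^2 + 3*x + 1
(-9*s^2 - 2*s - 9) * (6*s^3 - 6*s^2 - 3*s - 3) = -54*s^5 + 42*s^4 - 15*s^3 + 87*s^2 + 33*s + 27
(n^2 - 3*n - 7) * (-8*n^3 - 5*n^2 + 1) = -8*n^5 + 19*n^4 + 71*n^3 + 36*n^2 - 3*n - 7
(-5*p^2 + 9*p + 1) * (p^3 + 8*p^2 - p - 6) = -5*p^5 - 31*p^4 + 78*p^3 + 29*p^2 - 55*p - 6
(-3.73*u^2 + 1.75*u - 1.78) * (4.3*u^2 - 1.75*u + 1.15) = -16.039*u^4 + 14.0525*u^3 - 15.006*u^2 + 5.1275*u - 2.047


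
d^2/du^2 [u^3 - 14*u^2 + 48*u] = 6*u - 28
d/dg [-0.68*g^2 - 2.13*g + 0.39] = -1.36*g - 2.13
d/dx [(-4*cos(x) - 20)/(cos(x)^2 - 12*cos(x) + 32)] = 4*(sin(x)^2 - 10*cos(x) + 91)*sin(x)/(cos(x)^2 - 12*cos(x) + 32)^2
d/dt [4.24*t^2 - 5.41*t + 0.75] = 8.48*t - 5.41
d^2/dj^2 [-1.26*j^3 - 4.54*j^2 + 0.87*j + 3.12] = -7.56*j - 9.08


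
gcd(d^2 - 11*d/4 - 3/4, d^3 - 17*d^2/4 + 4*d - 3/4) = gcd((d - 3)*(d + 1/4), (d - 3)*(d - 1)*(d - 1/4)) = d - 3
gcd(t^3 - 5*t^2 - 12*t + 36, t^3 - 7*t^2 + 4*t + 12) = t^2 - 8*t + 12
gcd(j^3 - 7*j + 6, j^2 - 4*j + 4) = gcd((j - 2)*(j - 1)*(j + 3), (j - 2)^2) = j - 2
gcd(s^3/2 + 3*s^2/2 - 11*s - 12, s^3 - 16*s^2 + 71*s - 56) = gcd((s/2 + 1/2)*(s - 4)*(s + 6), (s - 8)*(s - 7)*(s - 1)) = 1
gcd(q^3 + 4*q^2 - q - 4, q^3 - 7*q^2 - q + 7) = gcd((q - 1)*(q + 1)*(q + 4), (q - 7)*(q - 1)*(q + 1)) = q^2 - 1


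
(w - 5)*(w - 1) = w^2 - 6*w + 5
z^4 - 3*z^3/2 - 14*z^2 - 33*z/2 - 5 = (z - 5)*(z + 1/2)*(z + 1)*(z + 2)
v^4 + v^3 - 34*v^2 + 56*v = v*(v - 4)*(v - 2)*(v + 7)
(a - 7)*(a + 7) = a^2 - 49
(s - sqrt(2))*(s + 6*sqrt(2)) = s^2 + 5*sqrt(2)*s - 12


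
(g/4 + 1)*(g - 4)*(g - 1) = g^3/4 - g^2/4 - 4*g + 4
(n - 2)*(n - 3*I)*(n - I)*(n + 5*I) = n^4 - 2*n^3 + I*n^3 + 17*n^2 - 2*I*n^2 - 34*n - 15*I*n + 30*I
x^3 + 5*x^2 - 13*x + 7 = (x - 1)^2*(x + 7)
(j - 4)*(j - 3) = j^2 - 7*j + 12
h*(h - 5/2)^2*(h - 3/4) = h^4 - 23*h^3/4 + 10*h^2 - 75*h/16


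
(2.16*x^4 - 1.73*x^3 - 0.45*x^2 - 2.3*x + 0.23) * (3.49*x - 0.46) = 7.5384*x^5 - 7.0313*x^4 - 0.7747*x^3 - 7.82*x^2 + 1.8607*x - 0.1058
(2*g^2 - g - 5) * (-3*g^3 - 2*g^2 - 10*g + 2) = -6*g^5 - g^4 - 3*g^3 + 24*g^2 + 48*g - 10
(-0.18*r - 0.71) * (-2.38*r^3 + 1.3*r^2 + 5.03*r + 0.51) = 0.4284*r^4 + 1.4558*r^3 - 1.8284*r^2 - 3.6631*r - 0.3621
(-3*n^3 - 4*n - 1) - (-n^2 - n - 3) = -3*n^3 + n^2 - 3*n + 2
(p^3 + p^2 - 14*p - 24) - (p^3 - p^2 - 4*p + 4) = 2*p^2 - 10*p - 28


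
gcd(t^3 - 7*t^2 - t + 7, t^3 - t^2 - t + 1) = t^2 - 1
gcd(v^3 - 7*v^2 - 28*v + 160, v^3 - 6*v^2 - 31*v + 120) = v^2 - 3*v - 40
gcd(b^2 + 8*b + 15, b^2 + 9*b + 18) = b + 3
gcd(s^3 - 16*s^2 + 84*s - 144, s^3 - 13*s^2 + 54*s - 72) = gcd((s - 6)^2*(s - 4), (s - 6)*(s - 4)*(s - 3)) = s^2 - 10*s + 24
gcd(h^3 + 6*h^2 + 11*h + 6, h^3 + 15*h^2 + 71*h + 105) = h + 3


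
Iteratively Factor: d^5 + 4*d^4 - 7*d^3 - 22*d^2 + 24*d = (d)*(d^4 + 4*d^3 - 7*d^2 - 22*d + 24) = d*(d - 2)*(d^3 + 6*d^2 + 5*d - 12) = d*(d - 2)*(d + 3)*(d^2 + 3*d - 4) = d*(d - 2)*(d - 1)*(d + 3)*(d + 4)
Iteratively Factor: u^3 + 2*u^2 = (u)*(u^2 + 2*u) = u^2*(u + 2)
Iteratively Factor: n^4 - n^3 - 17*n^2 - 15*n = (n)*(n^3 - n^2 - 17*n - 15) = n*(n - 5)*(n^2 + 4*n + 3) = n*(n - 5)*(n + 3)*(n + 1)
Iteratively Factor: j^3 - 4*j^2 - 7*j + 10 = (j + 2)*(j^2 - 6*j + 5) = (j - 1)*(j + 2)*(j - 5)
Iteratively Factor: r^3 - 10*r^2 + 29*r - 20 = (r - 1)*(r^2 - 9*r + 20) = (r - 4)*(r - 1)*(r - 5)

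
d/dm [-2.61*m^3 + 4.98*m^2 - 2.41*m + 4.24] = -7.83*m^2 + 9.96*m - 2.41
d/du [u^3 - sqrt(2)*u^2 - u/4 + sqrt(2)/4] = 3*u^2 - 2*sqrt(2)*u - 1/4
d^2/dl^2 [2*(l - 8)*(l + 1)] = 4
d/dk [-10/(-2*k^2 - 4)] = -10*k/(k^2 + 2)^2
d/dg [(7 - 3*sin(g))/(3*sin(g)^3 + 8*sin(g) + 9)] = (18*sin(g)^3 - 63*sin(g)^2 - 83)*cos(g)/(3*sin(g)^3 + 8*sin(g) + 9)^2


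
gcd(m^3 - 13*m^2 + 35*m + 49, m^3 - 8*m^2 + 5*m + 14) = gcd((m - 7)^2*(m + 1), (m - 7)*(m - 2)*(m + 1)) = m^2 - 6*m - 7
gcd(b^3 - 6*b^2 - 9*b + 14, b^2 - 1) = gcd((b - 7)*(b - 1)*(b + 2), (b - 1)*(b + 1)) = b - 1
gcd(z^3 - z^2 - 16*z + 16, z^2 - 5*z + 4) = z^2 - 5*z + 4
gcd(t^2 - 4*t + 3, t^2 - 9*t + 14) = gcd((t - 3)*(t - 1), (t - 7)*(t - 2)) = 1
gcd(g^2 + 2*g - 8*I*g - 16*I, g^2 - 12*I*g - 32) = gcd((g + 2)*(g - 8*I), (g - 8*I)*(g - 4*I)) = g - 8*I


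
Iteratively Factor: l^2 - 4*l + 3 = (l - 3)*(l - 1)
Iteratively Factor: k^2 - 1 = (k - 1)*(k + 1)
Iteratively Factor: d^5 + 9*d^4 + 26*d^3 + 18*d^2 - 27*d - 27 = (d + 3)*(d^4 + 6*d^3 + 8*d^2 - 6*d - 9) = (d + 1)*(d + 3)*(d^3 + 5*d^2 + 3*d - 9) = (d + 1)*(d + 3)^2*(d^2 + 2*d - 3) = (d - 1)*(d + 1)*(d + 3)^2*(d + 3)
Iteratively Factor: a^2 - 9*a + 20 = (a - 5)*(a - 4)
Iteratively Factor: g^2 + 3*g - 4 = (g + 4)*(g - 1)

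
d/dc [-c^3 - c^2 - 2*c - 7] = -3*c^2 - 2*c - 2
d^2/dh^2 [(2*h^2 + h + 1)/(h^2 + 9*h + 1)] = 2*(-17*h^3 - 3*h^2 + 24*h + 73)/(h^6 + 27*h^5 + 246*h^4 + 783*h^3 + 246*h^2 + 27*h + 1)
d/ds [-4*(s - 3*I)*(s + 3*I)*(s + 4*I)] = -12*s^2 - 32*I*s - 36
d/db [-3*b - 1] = -3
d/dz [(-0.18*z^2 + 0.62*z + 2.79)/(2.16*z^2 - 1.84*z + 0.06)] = (-1.008*z^2 - 12.0744*z + 5.1708)/(4.6656*z^4 - 7.9488*z^3 + 3.6448*z^2 - 0.2208*z + 0.0036)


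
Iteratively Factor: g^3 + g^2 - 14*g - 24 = (g + 2)*(g^2 - g - 12) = (g + 2)*(g + 3)*(g - 4)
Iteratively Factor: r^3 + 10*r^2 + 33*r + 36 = (r + 3)*(r^2 + 7*r + 12) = (r + 3)*(r + 4)*(r + 3)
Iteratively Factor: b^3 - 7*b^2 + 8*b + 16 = (b - 4)*(b^2 - 3*b - 4) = (b - 4)*(b + 1)*(b - 4)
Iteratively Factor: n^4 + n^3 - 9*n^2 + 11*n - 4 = (n - 1)*(n^3 + 2*n^2 - 7*n + 4) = (n - 1)*(n + 4)*(n^2 - 2*n + 1) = (n - 1)^2*(n + 4)*(n - 1)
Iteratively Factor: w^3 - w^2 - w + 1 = (w - 1)*(w^2 - 1) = (w - 1)*(w + 1)*(w - 1)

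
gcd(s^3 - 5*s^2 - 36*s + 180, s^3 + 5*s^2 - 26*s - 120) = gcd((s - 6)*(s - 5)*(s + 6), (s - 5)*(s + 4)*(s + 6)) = s^2 + s - 30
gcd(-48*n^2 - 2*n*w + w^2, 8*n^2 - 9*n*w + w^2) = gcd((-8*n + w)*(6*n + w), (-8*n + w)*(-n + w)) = -8*n + w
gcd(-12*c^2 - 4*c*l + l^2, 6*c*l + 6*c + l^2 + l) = 1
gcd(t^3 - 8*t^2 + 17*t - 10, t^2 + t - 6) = t - 2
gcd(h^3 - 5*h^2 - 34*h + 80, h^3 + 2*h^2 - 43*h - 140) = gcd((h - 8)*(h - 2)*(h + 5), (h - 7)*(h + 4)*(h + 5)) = h + 5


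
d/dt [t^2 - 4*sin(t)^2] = 2*t - 4*sin(2*t)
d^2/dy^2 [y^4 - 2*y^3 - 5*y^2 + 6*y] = 12*y^2 - 12*y - 10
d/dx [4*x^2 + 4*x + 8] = 8*x + 4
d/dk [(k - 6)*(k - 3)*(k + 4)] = 3*k^2 - 10*k - 18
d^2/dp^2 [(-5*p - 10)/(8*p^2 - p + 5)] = 10*(-(p + 2)*(16*p - 1)^2 + 3*(8*p + 5)*(8*p^2 - p + 5))/(8*p^2 - p + 5)^3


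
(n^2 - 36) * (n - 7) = n^3 - 7*n^2 - 36*n + 252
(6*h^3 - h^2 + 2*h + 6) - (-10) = 6*h^3 - h^2 + 2*h + 16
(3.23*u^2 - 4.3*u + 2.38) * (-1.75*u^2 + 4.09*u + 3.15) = -5.6525*u^4 + 20.7357*u^3 - 11.5775*u^2 - 3.8108*u + 7.497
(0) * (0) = 0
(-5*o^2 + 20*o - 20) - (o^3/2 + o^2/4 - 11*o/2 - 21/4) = -o^3/2 - 21*o^2/4 + 51*o/2 - 59/4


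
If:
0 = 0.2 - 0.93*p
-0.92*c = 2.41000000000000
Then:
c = -2.62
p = 0.22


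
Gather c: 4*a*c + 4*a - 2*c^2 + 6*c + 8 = 4*a - 2*c^2 + c*(4*a + 6) + 8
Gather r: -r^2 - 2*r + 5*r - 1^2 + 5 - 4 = -r^2 + 3*r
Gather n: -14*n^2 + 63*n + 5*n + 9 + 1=-14*n^2 + 68*n + 10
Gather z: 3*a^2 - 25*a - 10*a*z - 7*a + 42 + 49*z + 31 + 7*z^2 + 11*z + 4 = 3*a^2 - 32*a + 7*z^2 + z*(60 - 10*a) + 77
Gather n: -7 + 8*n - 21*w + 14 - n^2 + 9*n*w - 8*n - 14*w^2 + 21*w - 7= -n^2 + 9*n*w - 14*w^2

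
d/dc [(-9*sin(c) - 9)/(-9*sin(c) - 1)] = -72*cos(c)/(9*sin(c) + 1)^2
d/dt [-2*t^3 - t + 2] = -6*t^2 - 1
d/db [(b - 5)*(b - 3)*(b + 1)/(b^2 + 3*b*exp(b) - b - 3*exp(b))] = (-(b - 5)*(b - 3)*(b + 1)*(3*b*exp(b) + 2*b - 1) + ((b - 5)*(b - 3) + (b - 5)*(b + 1) + (b - 3)*(b + 1))*(b^2 + 3*b*exp(b) - b - 3*exp(b)))/(b^2 + 3*b*exp(b) - b - 3*exp(b))^2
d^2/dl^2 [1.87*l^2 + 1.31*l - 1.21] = 3.74000000000000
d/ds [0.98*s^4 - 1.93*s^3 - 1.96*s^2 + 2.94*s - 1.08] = 3.92*s^3 - 5.79*s^2 - 3.92*s + 2.94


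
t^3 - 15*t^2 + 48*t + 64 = (t - 8)^2*(t + 1)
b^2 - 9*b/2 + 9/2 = (b - 3)*(b - 3/2)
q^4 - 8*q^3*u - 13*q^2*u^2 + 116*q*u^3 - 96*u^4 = (q - 8*u)*(q - 3*u)*(q - u)*(q + 4*u)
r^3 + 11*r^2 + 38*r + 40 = (r + 2)*(r + 4)*(r + 5)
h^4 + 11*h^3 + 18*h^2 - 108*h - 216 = (h - 3)*(h + 2)*(h + 6)^2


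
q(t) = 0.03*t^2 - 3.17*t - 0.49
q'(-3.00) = -3.35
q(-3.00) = 9.29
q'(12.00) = -2.45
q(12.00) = -34.21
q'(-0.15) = -3.18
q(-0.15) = -0.01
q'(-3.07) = -3.35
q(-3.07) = 9.52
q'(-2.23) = -3.30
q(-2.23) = 6.73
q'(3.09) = -2.98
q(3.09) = -10.00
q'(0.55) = -3.14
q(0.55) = -2.22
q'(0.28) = -3.15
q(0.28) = -1.38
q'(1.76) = -3.06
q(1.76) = -5.98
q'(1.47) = -3.08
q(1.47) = -5.09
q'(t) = 0.06*t - 3.17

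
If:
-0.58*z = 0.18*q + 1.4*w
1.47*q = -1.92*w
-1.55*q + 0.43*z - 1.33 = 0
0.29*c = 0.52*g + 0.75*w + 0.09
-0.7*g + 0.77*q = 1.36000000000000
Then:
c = -3.16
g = -3.59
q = -1.50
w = 1.15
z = -2.30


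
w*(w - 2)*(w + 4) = w^3 + 2*w^2 - 8*w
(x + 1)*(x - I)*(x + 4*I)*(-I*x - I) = -I*x^4 + 3*x^3 - 2*I*x^3 + 6*x^2 - 5*I*x^2 + 3*x - 8*I*x - 4*I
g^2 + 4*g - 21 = (g - 3)*(g + 7)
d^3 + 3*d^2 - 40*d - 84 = (d - 6)*(d + 2)*(d + 7)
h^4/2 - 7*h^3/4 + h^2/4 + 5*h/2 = h*(h/2 + 1/2)*(h - 5/2)*(h - 2)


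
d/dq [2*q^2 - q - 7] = 4*q - 1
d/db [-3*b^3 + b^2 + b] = -9*b^2 + 2*b + 1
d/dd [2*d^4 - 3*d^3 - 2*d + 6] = 8*d^3 - 9*d^2 - 2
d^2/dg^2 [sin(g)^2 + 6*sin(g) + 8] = -6*sin(g) + 2*cos(2*g)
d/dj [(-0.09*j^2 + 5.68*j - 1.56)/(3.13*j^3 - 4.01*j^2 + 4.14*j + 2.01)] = (0.2817*j^4 - 35.5568*j^3 + 37.0526*j^2 - 12.873*j + 17.8752)/(9.7969*j^6 - 25.1026*j^5 + 41.9965*j^4 - 20.6202*j^3 + 1.0194*j^2 + 16.6428*j + 4.0401)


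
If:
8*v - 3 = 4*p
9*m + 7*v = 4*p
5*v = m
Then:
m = -15/44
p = -39/44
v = -3/44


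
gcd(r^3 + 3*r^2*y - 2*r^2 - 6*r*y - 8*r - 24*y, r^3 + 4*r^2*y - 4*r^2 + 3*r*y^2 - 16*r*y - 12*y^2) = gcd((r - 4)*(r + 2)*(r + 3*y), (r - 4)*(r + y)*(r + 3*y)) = r^2 + 3*r*y - 4*r - 12*y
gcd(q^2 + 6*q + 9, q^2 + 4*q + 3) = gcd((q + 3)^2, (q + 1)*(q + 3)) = q + 3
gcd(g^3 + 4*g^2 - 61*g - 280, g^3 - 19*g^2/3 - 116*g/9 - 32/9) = g - 8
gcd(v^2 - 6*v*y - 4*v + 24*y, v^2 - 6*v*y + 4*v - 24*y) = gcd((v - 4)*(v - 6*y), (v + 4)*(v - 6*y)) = -v + 6*y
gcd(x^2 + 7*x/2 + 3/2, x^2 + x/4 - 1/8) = x + 1/2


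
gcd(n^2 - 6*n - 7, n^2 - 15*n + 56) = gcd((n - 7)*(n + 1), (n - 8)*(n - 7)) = n - 7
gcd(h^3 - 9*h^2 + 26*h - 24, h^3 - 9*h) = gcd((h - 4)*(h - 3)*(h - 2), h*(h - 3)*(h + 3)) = h - 3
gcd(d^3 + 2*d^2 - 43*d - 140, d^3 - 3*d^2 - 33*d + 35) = d^2 - 2*d - 35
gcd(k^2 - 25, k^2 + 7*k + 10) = k + 5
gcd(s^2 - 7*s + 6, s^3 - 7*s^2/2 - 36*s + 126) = s - 6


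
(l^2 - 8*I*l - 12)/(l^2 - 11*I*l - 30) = (l - 2*I)/(l - 5*I)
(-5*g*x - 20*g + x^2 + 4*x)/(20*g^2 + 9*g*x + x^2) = (-5*g*x - 20*g + x^2 + 4*x)/(20*g^2 + 9*g*x + x^2)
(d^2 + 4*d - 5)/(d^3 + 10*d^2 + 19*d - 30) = 1/(d + 6)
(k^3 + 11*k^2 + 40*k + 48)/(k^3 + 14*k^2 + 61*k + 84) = (k + 4)/(k + 7)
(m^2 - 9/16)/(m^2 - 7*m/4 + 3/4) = (m + 3/4)/(m - 1)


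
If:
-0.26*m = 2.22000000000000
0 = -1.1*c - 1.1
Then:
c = -1.00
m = -8.54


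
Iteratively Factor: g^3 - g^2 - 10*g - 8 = (g + 2)*(g^2 - 3*g - 4) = (g + 1)*(g + 2)*(g - 4)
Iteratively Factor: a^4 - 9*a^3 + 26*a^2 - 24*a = (a)*(a^3 - 9*a^2 + 26*a - 24) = a*(a - 3)*(a^2 - 6*a + 8) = a*(a - 4)*(a - 3)*(a - 2)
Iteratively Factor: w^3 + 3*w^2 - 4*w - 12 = (w - 2)*(w^2 + 5*w + 6) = (w - 2)*(w + 3)*(w + 2)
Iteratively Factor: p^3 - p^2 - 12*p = (p + 3)*(p^2 - 4*p) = (p - 4)*(p + 3)*(p)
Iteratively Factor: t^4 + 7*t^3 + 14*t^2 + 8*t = (t + 2)*(t^3 + 5*t^2 + 4*t) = (t + 1)*(t + 2)*(t^2 + 4*t) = t*(t + 1)*(t + 2)*(t + 4)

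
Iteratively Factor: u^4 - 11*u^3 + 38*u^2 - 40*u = (u - 4)*(u^3 - 7*u^2 + 10*u) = (u - 4)*(u - 2)*(u^2 - 5*u) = (u - 5)*(u - 4)*(u - 2)*(u)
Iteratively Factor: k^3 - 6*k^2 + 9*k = (k - 3)*(k^2 - 3*k) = (k - 3)^2*(k)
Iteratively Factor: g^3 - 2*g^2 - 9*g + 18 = (g - 2)*(g^2 - 9) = (g - 2)*(g + 3)*(g - 3)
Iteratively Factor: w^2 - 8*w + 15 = (w - 3)*(w - 5)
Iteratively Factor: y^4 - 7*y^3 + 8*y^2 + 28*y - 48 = (y - 4)*(y^3 - 3*y^2 - 4*y + 12) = (y - 4)*(y - 3)*(y^2 - 4) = (y - 4)*(y - 3)*(y + 2)*(y - 2)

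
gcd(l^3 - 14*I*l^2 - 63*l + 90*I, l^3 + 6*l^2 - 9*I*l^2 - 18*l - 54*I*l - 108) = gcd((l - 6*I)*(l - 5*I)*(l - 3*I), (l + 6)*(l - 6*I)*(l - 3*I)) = l^2 - 9*I*l - 18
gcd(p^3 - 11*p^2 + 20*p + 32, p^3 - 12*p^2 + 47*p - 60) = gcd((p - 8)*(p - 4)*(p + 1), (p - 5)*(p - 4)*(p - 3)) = p - 4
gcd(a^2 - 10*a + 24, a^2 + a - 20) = a - 4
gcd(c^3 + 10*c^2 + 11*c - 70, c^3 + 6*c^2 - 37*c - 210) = c^2 + 12*c + 35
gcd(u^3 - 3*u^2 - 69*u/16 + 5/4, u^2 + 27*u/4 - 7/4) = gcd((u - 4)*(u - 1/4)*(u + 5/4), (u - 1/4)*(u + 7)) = u - 1/4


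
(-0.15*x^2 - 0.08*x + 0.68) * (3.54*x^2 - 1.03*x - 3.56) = -0.531*x^4 - 0.1287*x^3 + 3.0236*x^2 - 0.4156*x - 2.4208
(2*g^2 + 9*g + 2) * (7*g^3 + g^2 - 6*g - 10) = 14*g^5 + 65*g^4 + 11*g^3 - 72*g^2 - 102*g - 20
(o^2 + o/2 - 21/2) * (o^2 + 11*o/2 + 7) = o^4 + 6*o^3 - 3*o^2/4 - 217*o/4 - 147/2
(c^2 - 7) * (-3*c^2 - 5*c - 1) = -3*c^4 - 5*c^3 + 20*c^2 + 35*c + 7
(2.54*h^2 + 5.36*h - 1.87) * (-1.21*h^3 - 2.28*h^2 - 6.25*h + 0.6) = -3.0734*h^5 - 12.2768*h^4 - 25.8331*h^3 - 27.7124*h^2 + 14.9035*h - 1.122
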